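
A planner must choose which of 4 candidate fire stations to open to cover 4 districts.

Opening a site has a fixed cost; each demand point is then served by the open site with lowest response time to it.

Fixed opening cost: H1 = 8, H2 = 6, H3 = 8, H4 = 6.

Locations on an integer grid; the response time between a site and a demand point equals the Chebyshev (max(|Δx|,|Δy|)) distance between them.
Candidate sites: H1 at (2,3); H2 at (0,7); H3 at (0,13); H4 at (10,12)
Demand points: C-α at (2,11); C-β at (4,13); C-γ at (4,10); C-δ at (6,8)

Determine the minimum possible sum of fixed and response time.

24

Open {H3}: assign each demand point to its cheapest open site.
  C-α→H3 2, C-β→H3 4, C-γ→H3 4, C-δ→H3 6
  response time 16, fixed 8 → total 24.
Compare {H2}: response time 20 + fixed 6 = 26.
Compare {H3, H4}: response time 14 + fixed 14 = 28.
Compare {H4}: response time 24 + fixed 6 = 30.
All other subsets cost ≥ 26. Minimum total cost: 24.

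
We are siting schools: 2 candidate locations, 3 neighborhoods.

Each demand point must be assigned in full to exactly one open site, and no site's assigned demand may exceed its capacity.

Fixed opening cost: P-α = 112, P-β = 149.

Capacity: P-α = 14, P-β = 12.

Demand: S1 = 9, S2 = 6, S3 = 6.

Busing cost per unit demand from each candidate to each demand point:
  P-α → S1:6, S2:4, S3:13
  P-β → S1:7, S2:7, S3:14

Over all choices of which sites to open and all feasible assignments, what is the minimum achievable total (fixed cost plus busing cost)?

Open {P-α, P-β}; cheapest assignment that respects the capacities:
  P-α (cap 14, load 12): S2, S3 — cost 6×4 + 6×13 = 102
  P-β (cap 12, load 9): S1 — cost 9×7 = 63
  Shipping 165, fixed 261 → total 426.
  Any other capacity-feasible assignment to {P-α, P-β} ships for at least 165.
Total demand is 21 and no other set of sites has combined capacity ≥ 21, so {P-α, P-β} is the only feasible choice of open sites. Minimum: 426.

426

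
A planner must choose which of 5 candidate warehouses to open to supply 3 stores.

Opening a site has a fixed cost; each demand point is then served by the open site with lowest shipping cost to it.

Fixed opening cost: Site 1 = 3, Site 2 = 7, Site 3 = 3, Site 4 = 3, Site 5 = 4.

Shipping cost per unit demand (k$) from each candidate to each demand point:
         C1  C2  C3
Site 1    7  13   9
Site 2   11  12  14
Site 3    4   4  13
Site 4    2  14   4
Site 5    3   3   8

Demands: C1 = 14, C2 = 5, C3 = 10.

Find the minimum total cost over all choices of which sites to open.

Open {Site 4, Site 5}: assign each demand point to its cheapest open site.
  C1→Site 4 14×2=28, C2→Site 5 5×3=15, C3→Site 4 10×4=40
  shipping cost 83, fixed 7 → total 90.
Compare {Site 1, Site 4, Site 5}: shipping cost 83 + fixed 10 = 93.
Compare {Site 3, Site 4, Site 5}: shipping cost 83 + fixed 10 = 93.
Compare {Site 3, Site 4}: shipping cost 88 + fixed 6 = 94.
All other subsets cost ≥ 93. Minimum total cost: 90.

90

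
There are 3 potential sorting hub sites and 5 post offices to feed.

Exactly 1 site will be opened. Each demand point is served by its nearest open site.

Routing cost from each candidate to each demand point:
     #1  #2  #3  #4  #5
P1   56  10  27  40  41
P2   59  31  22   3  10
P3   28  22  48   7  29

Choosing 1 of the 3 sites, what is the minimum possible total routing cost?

Open {P2}.
  #1→P2 59, #2→P2 31, #3→P2 22, #4→P2 3, #5→P2 10  ⇒ total 125.
Compare {P3}: total 134.
Compare {P1}: total 174.

125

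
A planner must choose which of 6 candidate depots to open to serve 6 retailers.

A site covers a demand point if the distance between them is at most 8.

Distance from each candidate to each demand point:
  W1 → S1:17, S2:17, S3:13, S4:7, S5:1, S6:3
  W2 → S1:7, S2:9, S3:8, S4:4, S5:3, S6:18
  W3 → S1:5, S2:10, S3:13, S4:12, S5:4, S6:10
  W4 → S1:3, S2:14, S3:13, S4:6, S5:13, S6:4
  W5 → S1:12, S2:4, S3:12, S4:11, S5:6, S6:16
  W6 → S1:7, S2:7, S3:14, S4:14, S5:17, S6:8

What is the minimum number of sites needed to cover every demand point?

2

Coverage sets (demand points within 8 of each site):
  W1: {S4, S5, S6}
  W2: {S1, S3, S4, S5}
  W3: {S1, S5}
  W4: {S1, S4, S6}
  W5: {S2, S5}
  W6: {S1, S2, S6}
No single site covers all 6 demand points.
But {W2, W6} covers everything, so the minimum is 2.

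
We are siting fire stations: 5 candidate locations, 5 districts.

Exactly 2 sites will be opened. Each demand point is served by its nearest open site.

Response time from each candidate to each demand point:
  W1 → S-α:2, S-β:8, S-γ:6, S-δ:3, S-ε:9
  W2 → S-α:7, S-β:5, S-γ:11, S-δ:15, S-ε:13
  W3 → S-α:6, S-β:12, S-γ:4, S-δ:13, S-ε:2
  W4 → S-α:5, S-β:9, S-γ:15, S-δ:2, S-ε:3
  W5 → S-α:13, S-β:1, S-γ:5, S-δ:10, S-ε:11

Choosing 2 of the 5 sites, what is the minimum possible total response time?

16

Open {W4, W5}.
  S-α→W4 5, S-β→W5 1, S-γ→W5 5, S-δ→W4 2, S-ε→W4 3  ⇒ total 16.
Compare {W1, W3}: total 19.
Compare {W1, W5}: total 20.
No size-2 selection does better; minimum is 16.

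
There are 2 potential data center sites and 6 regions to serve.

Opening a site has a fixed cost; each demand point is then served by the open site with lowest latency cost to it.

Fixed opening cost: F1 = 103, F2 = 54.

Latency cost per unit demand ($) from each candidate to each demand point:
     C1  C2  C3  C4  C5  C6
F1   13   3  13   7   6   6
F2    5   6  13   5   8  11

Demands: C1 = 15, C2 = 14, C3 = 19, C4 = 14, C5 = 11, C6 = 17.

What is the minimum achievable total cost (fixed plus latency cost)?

Open {F1, F2}: assign each demand point to its cheapest open site.
  C1→F2 15×5=75, C2→F1 14×3=42, C3→F1 19×13=247, C4→F2 14×5=70, C5→F1 11×6=66, C6→F1 17×6=102
  latency cost 602, fixed 157 → total 759.
Compare {F2}: latency cost 751 + fixed 54 = 805.
Compare {F1}: latency cost 750 + fixed 103 = 853.

759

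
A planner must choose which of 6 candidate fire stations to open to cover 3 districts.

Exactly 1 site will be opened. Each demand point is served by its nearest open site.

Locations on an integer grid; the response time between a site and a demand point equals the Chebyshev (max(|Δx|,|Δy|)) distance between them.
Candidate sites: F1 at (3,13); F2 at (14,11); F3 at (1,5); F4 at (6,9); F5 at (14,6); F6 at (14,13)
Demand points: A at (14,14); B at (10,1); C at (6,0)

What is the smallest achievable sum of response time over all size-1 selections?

Open {F5}.
  A→F5 8, B→F5 5, C→F5 8  ⇒ total 21.
Compare {F2}: total 24.
Compare {F4}: total 25.
No size-1 selection does better; minimum is 21.

21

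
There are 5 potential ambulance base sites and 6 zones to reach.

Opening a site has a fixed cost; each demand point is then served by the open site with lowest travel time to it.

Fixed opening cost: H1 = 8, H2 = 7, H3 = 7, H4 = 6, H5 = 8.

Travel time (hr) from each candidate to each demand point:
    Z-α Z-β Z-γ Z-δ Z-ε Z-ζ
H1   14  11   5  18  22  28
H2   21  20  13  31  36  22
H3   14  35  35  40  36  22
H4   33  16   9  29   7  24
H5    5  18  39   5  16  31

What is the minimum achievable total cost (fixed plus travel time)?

Open {H1, H4, H5}: assign each demand point to its cheapest open site.
  Z-α→H5 5, Z-β→H1 11, Z-γ→H1 5, Z-δ→H5 5, Z-ε→H4 7, Z-ζ→H4 24
  travel time 57, fixed 22 → total 79.
Compare {H4, H5}: travel time 66 + fixed 14 = 80.
Compare {H1, H2, H4, H5}: travel time 55 + fixed 29 = 84.
Compare {H1, H3, H4, H5}: travel time 55 + fixed 29 = 84.
All other subsets cost ≥ 80. Minimum total cost: 79.

79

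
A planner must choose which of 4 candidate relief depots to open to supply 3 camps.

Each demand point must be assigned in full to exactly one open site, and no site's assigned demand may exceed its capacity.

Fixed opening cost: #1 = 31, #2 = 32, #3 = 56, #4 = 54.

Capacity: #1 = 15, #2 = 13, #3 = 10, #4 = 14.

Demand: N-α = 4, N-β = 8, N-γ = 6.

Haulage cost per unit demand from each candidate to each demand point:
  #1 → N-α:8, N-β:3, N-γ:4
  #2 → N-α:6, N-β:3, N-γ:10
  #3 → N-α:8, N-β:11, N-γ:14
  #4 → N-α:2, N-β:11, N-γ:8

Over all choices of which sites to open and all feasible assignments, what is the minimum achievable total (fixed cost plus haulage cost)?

Open {#1, #2}; cheapest assignment that respects the capacities:
  #1 (cap 15, load 14): N-β, N-γ — cost 8×3 + 6×4 = 48
  #2 (cap 13, load 4): N-α — cost 4×6 = 24
  Shipping 72, fixed 63 → total 135.
  Any other capacity-feasible assignment to {#1, #2} ships for at least 72.
Compare {#1, #4}: its best feasible assignment gives total 141.
Compare {#2, #4}: its best feasible assignment gives total 166.
Every other set of open sites that can feasibly serve all demand totals ≥ 141 even under its best assignment. Minimum: 135.

135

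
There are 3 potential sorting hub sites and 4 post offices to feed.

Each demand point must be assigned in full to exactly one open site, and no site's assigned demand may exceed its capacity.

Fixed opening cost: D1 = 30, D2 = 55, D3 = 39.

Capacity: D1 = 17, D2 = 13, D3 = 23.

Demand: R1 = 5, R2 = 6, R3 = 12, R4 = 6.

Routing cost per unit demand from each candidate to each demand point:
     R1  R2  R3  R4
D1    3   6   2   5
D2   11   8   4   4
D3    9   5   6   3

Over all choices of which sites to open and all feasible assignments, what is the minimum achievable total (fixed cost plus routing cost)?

156

Open {D1, D3}; cheapest assignment that respects the capacities:
  D1 (cap 17, load 17): R1, R3 — cost 5×3 + 12×2 = 39
  D3 (cap 23, load 12): R2, R4 — cost 6×5 + 6×3 = 48
  Shipping 87, fixed 69 → total 156.
  Any other capacity-feasible assignment to {D1, D3} ships for at least 87.
Compare {D1, D2}: its best feasible assignment gives total 196.
Compare {D1, D2, D3}: its best feasible assignment gives total 211.
Every other set of open sites that can feasibly serve all demand totals ≥ 196 even under its best assignment. Minimum: 156.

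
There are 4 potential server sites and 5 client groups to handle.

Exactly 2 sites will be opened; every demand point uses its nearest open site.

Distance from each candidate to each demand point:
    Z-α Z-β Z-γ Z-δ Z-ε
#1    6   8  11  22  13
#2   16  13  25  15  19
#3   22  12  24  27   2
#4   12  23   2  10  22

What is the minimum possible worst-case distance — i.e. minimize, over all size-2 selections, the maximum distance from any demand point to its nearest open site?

Open {#3, #4}.
  Farthest demand point is Z-α at distance 12 (to #4); all others are ≤ 12.
With {#1, #4} the worst case is 13.
With {#1, #2} the worst case is 15.
No size-2 selection achieves below 12.

12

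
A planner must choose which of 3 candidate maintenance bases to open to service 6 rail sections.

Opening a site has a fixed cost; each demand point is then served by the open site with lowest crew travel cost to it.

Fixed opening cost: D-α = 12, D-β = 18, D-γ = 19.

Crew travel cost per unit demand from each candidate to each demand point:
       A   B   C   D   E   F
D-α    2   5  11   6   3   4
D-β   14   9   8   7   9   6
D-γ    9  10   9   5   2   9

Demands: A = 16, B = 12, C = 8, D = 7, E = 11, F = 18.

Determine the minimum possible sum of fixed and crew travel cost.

324

Open {D-α, D-γ}: assign each demand point to its cheapest open site.
  A→D-α 16×2=32, B→D-α 12×5=60, C→D-γ 8×9=72, D→D-γ 7×5=35, E→D-γ 11×2=22, F→D-α 18×4=72
  crew travel cost 293, fixed 31 → total 324.
Compare {D-α, D-β}: crew travel cost 303 + fixed 30 = 333.
Compare {D-α, D-β, D-γ}: crew travel cost 285 + fixed 49 = 334.
Compare {D-α}: crew travel cost 327 + fixed 12 = 339.
All other subsets cost ≥ 333. Minimum total cost: 324.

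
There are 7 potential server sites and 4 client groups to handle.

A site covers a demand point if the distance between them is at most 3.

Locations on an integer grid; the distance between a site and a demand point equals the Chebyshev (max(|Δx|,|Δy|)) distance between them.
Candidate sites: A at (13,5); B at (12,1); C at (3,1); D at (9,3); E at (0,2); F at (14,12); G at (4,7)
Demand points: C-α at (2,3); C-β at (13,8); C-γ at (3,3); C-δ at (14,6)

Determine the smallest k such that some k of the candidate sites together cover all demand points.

2

Coverage sets (demand points within 3 of each site):
  A: {C-β, C-δ}
  B: {}
  C: {C-α, C-γ}
  D: {}
  E: {C-α, C-γ}
  F: {}
  G: {}
No single site covers all 4 demand points.
But {A, C} covers everything, so the minimum is 2.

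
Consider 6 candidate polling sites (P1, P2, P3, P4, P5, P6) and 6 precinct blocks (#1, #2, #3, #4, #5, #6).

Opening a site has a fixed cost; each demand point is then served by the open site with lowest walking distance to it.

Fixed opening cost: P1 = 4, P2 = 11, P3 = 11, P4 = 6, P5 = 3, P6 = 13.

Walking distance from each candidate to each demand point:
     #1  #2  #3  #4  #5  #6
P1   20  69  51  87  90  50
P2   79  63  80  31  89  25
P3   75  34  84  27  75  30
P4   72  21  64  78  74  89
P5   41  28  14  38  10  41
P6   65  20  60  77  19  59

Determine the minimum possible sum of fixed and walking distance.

145

Open {P1, P2, P4, P5}: assign each demand point to its cheapest open site.
  #1→P1 20, #2→P4 21, #3→P5 14, #4→P2 31, #5→P5 10, #6→P2 25
  walking distance 121, fixed 24 → total 145.
Compare {P1, P2, P5}: walking distance 128 + fixed 18 = 146.
Compare {P1, P3, P4, P5}: walking distance 122 + fixed 24 = 146.
Compare {P1, P3, P5}: walking distance 129 + fixed 18 = 147.
All other subsets cost ≥ 146. Minimum total cost: 145.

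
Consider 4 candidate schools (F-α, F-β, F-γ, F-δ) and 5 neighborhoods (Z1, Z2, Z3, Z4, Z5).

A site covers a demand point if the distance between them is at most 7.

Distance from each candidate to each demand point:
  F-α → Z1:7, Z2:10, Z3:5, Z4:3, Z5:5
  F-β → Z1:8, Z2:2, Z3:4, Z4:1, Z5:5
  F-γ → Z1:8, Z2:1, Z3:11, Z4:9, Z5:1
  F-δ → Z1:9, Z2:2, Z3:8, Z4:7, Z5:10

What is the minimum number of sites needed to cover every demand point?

Coverage sets (demand points within 7 of each site):
  F-α: {Z1, Z3, Z4, Z5}
  F-β: {Z2, Z3, Z4, Z5}
  F-γ: {Z2, Z5}
  F-δ: {Z2, Z4}
No single site covers all 5 demand points.
But {F-α, F-β} covers everything, so the minimum is 2.

2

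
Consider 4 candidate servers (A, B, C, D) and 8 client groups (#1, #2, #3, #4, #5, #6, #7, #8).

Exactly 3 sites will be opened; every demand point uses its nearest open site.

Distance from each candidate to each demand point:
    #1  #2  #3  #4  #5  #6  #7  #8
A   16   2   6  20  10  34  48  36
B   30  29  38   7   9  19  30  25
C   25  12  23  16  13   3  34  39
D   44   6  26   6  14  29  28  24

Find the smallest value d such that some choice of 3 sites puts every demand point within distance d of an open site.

28

Open {A, B, D}.
  Farthest demand point is #7 at distance 28 (to D); all others are ≤ 28.
With {A, C, D} the worst case is 28.
With {B, C, D} the worst case is 28.
No size-3 selection achieves below 28.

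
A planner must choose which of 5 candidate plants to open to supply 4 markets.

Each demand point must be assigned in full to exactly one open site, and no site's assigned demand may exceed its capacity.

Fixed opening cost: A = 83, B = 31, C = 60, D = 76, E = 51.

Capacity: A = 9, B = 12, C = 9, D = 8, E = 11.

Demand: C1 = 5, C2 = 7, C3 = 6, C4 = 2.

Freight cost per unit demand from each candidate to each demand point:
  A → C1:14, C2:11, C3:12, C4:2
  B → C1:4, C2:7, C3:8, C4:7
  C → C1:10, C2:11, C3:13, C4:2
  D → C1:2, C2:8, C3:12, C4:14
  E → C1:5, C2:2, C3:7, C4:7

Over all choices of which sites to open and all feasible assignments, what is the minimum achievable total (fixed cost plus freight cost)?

178

Open {B, E}; cheapest assignment that respects the capacities:
  B (cap 12, load 11): C1, C3 — cost 5×4 + 6×8 = 68
  E (cap 11, load 9): C2, C4 — cost 7×2 + 2×7 = 28
  Shipping 96, fixed 82 → total 178.
  Any other capacity-feasible assignment to {B, E} ships for at least 96.
Compare {B, C, E}: its best feasible assignment gives total 228.
Compare {B, C}: its best feasible assignment gives total 240.
Every other set of open sites that can feasibly serve all demand totals ≥ 228 even under its best assignment. Minimum: 178.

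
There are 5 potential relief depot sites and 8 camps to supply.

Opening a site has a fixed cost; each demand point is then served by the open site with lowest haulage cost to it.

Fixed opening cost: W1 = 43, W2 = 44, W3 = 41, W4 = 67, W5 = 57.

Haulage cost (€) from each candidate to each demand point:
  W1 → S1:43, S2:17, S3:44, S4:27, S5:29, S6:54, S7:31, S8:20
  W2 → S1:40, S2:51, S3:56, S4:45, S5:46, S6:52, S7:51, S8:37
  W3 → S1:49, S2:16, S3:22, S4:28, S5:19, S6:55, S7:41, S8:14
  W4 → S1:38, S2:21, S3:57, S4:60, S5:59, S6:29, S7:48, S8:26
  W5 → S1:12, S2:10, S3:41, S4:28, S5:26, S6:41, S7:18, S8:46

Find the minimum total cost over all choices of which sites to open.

262

Open {W3, W5}: assign each demand point to its cheapest open site.
  S1→W5 12, S2→W5 10, S3→W3 22, S4→W3 28, S5→W3 19, S6→W5 41, S7→W5 18, S8→W3 14
  haulage cost 164, fixed 98 → total 262.
Compare {W5}: haulage cost 222 + fixed 57 = 279.
Compare {W3}: haulage cost 244 + fixed 41 = 285.
Compare {W1, W5}: haulage cost 195 + fixed 100 = 295.
All other subsets cost ≥ 279. Minimum total cost: 262.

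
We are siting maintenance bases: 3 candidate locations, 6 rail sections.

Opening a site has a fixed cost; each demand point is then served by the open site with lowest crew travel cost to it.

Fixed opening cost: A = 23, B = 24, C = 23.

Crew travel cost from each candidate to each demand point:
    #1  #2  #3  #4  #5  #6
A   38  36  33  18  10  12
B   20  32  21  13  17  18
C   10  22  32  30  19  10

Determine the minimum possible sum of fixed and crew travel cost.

140

Open {B, C}: assign each demand point to its cheapest open site.
  #1→C 10, #2→C 22, #3→B 21, #4→B 13, #5→B 17, #6→C 10
  crew travel cost 93, fixed 47 → total 140.
Compare {B}: crew travel cost 121 + fixed 24 = 145.
Compare {C}: crew travel cost 123 + fixed 23 = 146.
Compare {A, C}: crew travel cost 102 + fixed 46 = 148.
All other subsets cost ≥ 145. Minimum total cost: 140.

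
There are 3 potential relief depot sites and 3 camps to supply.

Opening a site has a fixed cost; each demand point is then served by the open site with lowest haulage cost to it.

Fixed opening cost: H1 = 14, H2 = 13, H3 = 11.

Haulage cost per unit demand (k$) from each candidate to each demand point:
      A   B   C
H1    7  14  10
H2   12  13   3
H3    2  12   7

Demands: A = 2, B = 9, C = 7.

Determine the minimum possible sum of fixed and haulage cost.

Open {H2, H3}: assign each demand point to its cheapest open site.
  A→H3 2×2=4, B→H3 9×12=108, C→H2 7×3=21
  haulage cost 133, fixed 24 → total 157.
Compare {H1, H2, H3}: haulage cost 133 + fixed 38 = 171.
Compare {H3}: haulage cost 161 + fixed 11 = 172.
Compare {H2}: haulage cost 162 + fixed 13 = 175.
All other subsets cost ≥ 171. Minimum total cost: 157.

157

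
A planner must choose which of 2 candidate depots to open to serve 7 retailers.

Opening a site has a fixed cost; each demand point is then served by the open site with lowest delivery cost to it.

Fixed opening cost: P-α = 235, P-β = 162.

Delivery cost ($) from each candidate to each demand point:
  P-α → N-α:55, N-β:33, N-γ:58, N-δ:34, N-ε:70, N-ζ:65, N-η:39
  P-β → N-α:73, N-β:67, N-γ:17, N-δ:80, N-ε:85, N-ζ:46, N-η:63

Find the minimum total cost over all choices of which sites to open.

589

Open {P-α}: assign each demand point to its cheapest open site.
  N-α→P-α 55, N-β→P-α 33, N-γ→P-α 58, N-δ→P-α 34, N-ε→P-α 70, N-ζ→P-α 65, N-η→P-α 39
  delivery cost 354, fixed 235 → total 589.
Compare {P-β}: delivery cost 431 + fixed 162 = 593.
Compare {P-α, P-β}: delivery cost 294 + fixed 397 = 691.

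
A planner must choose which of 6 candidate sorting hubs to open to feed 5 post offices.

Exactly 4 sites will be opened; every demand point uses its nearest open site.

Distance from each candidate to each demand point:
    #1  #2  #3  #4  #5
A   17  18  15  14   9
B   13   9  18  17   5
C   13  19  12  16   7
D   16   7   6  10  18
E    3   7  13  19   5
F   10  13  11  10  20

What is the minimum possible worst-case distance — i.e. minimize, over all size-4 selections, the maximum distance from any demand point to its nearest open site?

Open {A, B, D, E}.
  Farthest demand point is #4 at distance 10 (to D); all others are ≤ 10.
With {A, B, D, F} the worst case is 10.
With {A, C, D, E} the worst case is 10.
No size-4 selection achieves below 10.

10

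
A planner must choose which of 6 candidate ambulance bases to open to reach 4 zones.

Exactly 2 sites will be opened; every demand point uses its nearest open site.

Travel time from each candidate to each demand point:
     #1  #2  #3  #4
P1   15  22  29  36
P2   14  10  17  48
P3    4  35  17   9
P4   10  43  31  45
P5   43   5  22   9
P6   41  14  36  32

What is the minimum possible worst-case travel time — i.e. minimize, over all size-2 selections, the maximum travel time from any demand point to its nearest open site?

17

Open {P2, P3}.
  Farthest demand point is #3 at travel time 17 (to P2); all others are ≤ 17.
With {P2, P5} the worst case is 17.
With {P3, P5} the worst case is 17.
No size-2 selection achieves below 17.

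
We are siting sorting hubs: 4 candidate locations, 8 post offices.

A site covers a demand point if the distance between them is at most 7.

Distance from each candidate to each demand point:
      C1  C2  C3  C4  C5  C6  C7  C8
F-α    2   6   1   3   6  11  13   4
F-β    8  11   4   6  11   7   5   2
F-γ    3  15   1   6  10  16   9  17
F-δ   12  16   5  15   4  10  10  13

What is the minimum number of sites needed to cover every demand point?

Coverage sets (demand points within 7 of each site):
  F-α: {C1, C2, C3, C4, C5, C8}
  F-β: {C3, C4, C6, C7, C8}
  F-γ: {C1, C3, C4}
  F-δ: {C3, C5}
No single site covers all 8 demand points.
But {F-α, F-β} covers everything, so the minimum is 2.

2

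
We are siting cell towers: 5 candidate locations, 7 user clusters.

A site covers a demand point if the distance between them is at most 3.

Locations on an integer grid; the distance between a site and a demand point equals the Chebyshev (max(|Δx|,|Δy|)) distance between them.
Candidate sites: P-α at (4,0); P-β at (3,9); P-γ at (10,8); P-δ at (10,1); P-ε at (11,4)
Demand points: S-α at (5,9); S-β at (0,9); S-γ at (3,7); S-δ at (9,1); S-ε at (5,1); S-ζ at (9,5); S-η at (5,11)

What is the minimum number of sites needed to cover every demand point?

Coverage sets (demand points within 3 of each site):
  P-α: {S-ε}
  P-β: {S-α, S-β, S-γ, S-η}
  P-γ: {S-ζ}
  P-δ: {S-δ}
  P-ε: {S-δ, S-ζ}
No 2 sites suffice: every size-2 union leaves at least one demand point uncovered.
But {P-α, P-β, P-ε} covers everything, so the minimum is 3.

3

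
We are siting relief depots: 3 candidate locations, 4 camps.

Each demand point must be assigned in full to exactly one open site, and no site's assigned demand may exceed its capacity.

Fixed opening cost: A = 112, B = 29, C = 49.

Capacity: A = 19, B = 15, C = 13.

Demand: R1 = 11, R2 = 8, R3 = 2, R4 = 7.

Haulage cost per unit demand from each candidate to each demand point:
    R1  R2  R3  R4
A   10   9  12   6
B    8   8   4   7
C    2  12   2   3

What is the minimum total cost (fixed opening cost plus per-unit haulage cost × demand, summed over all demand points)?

217

Open {B, C}; cheapest assignment that respects the capacities:
  B (cap 15, load 15): R2, R4 — cost 8×8 + 7×7 = 113
  C (cap 13, load 13): R1, R3 — cost 11×2 + 2×2 = 26
  Shipping 139, fixed 78 → total 217.
  Any other capacity-feasible assignment to {B, C} ships for at least 139.
Compare {A, C}: its best feasible assignment gives total 301.
Compare {A, B, C}: its best feasible assignment gives total 322.
Every other set of open sites that can feasibly serve all demand totals ≥ 301 even under its best assignment. Minimum: 217.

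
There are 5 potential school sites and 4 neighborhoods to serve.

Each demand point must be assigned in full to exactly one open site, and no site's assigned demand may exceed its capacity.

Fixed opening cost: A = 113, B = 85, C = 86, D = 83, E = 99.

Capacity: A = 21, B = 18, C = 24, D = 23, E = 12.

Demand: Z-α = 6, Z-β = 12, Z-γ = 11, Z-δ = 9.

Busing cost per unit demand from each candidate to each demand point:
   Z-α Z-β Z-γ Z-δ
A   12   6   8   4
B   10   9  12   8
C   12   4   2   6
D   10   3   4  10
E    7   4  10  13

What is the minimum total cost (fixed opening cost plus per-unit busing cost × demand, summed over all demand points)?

Open {C, D}; cheapest assignment that respects the capacities:
  C (cap 24, load 20): Z-γ, Z-δ — cost 11×2 + 9×6 = 76
  D (cap 23, load 18): Z-α, Z-β — cost 6×10 + 12×3 = 96
  Shipping 172, fixed 169 → total 341.
  Any other capacity-feasible assignment to {C, D} ships for at least 172.
Compare {B, C}: its best feasible assignment gives total 373.
Compare {A, C}: its best feasible assignment gives total 377.
Every other set of open sites that can feasibly serve all demand totals ≥ 373 even under its best assignment. Minimum: 341.

341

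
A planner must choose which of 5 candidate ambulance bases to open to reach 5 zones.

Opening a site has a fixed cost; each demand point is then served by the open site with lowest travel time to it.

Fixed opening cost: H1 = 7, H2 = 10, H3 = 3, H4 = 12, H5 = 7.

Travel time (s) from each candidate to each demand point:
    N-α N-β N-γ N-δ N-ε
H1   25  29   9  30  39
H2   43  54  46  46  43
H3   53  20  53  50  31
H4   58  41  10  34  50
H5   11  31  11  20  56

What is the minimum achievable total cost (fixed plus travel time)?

Open {H3, H5}: assign each demand point to its cheapest open site.
  N-α→H5 11, N-β→H3 20, N-γ→H5 11, N-δ→H5 20, N-ε→H3 31
  travel time 93, fixed 10 → total 103.
Compare {H1, H3, H5}: travel time 91 + fixed 17 = 108.
Compare {H2, H3, H5}: travel time 93 + fixed 20 = 113.
Compare {H3, H4, H5}: travel time 92 + fixed 22 = 114.
All other subsets cost ≥ 108. Minimum total cost: 103.

103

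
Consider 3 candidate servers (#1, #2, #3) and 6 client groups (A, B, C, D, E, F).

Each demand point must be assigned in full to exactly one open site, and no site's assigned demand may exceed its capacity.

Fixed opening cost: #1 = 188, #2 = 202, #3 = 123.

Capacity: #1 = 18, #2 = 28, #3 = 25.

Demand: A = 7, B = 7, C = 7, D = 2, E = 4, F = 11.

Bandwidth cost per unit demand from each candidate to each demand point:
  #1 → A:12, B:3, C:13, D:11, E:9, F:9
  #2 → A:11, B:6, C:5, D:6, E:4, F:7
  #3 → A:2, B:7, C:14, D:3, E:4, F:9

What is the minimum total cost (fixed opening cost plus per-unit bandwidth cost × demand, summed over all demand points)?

515

Open {#2, #3}; cheapest assignment that respects the capacities:
  #2 (cap 28, load 25): B, C, F — cost 7×6 + 7×5 + 11×7 = 154
  #3 (cap 25, load 13): A, D, E — cost 7×2 + 2×3 + 4×4 = 36
  Shipping 190, fixed 325 → total 515.
  Any other capacity-feasible assignment to {#2, #3} ships for at least 190.
Compare {#1, #3}: its best feasible assignment gives total 558.
Compare {#1, #2}: its best feasible assignment gives total 635.
Every other set of open sites that can feasibly serve all demand totals ≥ 558 even under its best assignment. Minimum: 515.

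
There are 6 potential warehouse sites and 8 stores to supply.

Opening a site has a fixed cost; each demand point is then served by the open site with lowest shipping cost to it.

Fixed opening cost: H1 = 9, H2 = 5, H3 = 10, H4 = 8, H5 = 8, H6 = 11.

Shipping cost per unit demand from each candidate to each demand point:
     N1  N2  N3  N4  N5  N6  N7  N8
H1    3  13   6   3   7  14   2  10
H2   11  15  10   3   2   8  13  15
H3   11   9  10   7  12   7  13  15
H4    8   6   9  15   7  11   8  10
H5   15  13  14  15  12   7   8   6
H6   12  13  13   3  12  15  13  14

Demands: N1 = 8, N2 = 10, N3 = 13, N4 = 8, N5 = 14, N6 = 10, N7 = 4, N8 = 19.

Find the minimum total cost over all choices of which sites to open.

436

Open {H1, H2, H4, H5}: assign each demand point to its cheapest open site.
  N1→H1 8×3=24, N2→H4 10×6=60, N3→H1 13×6=78, N4→H1 8×3=24, N5→H2 14×2=28, N6→H5 10×7=70, N7→H1 4×2=8, N8→H5 19×6=114
  shipping cost 406, fixed 30 → total 436.
Compare {H1, H2, H3, H4, H5}: shipping cost 406 + fixed 40 = 446.
Compare {H1, H2, H4, H5, H6}: shipping cost 406 + fixed 41 = 447.
Compare {H1, H2, H3, H4, H5, H6}: shipping cost 406 + fixed 51 = 457.
All other subsets cost ≥ 446. Minimum total cost: 436.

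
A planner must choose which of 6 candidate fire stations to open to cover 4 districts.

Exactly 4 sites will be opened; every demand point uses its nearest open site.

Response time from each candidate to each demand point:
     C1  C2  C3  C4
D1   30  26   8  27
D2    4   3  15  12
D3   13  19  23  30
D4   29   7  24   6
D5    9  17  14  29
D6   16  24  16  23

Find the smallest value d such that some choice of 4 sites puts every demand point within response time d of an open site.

8

Open {D1, D2, D3, D4}.
  Farthest demand point is C3 at response time 8 (to D1); all others are ≤ 8.
With {D1, D2, D4, D5} the worst case is 8.
With {D1, D2, D4, D6} the worst case is 8.
No size-4 selection achieves below 8.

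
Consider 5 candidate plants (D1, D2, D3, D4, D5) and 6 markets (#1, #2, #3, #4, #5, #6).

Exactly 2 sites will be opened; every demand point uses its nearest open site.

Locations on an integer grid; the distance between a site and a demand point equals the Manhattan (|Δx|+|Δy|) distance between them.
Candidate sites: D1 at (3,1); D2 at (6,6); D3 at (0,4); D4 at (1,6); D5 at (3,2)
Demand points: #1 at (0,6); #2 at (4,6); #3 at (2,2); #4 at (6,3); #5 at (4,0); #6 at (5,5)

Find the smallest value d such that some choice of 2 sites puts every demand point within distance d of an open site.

5

Open {D1, D4}.
  Farthest demand point is #4 at distance 5 (to D1); all others are ≤ 5.
With {D3, D5} the worst case is 5.
With {D4, D5} the worst case is 5.
No size-2 selection achieves below 5.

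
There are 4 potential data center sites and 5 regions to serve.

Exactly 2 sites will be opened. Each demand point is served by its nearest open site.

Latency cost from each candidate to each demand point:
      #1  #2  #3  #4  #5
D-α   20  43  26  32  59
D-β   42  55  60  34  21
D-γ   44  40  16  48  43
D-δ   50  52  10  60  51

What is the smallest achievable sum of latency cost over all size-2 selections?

Open {D-α, D-β}.
  #1→D-α 20, #2→D-α 43, #3→D-α 26, #4→D-α 32, #5→D-β 21  ⇒ total 142.
Compare {D-α, D-γ}: total 151.
Compare {D-β, D-γ}: total 153.
No size-2 selection does better; minimum is 142.

142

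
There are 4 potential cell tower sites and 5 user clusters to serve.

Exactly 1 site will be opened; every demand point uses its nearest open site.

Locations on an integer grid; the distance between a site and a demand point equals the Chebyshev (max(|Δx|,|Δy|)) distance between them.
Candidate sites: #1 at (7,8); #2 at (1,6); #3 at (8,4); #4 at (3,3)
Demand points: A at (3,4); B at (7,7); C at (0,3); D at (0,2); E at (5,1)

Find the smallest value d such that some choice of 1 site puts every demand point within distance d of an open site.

4

Open {#4}.
  Farthest demand point is B at distance 4 (to #4); all others are ≤ 4.
With {#2} the worst case is 6.
With {#1} the worst case is 7.
No size-1 selection achieves below 4.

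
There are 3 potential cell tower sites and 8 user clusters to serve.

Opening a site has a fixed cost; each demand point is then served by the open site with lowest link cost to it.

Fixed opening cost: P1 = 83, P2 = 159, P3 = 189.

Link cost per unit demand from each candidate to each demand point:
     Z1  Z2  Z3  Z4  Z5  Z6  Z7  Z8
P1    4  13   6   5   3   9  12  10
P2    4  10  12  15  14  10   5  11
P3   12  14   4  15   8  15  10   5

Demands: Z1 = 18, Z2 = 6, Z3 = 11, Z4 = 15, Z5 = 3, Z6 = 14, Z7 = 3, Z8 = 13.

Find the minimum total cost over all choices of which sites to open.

Open {P1}: assign each demand point to its cheapest open site.
  Z1→P1 18×4=72, Z2→P1 6×13=78, Z3→P1 11×6=66, Z4→P1 15×5=75, Z5→P1 3×3=9, Z6→P1 14×9=126, Z7→P1 3×12=36, Z8→P1 13×10=130
  link cost 592, fixed 83 → total 675.
Compare {P1, P3}: link cost 499 + fixed 272 = 771.
Compare {P1, P2}: link cost 553 + fixed 242 = 795.
Compare {P1, P2, P3}: link cost 466 + fixed 431 = 897.
All other subsets cost ≥ 771. Minimum total cost: 675.

675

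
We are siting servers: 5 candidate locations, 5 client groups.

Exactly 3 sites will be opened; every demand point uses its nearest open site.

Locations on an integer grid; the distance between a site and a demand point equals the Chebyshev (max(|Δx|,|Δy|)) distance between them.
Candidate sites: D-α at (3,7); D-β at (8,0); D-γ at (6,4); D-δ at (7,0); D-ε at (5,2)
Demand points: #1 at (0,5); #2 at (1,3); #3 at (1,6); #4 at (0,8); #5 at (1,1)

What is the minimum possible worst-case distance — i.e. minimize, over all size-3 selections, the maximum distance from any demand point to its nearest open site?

Open {D-α, D-β, D-ε}.
  Farthest demand point is #2 at distance 4 (to D-α); all others are ≤ 4.
With {D-α, D-γ, D-ε} the worst case is 4.
With {D-α, D-δ, D-ε} the worst case is 4.
No size-3 selection achieves below 4.

4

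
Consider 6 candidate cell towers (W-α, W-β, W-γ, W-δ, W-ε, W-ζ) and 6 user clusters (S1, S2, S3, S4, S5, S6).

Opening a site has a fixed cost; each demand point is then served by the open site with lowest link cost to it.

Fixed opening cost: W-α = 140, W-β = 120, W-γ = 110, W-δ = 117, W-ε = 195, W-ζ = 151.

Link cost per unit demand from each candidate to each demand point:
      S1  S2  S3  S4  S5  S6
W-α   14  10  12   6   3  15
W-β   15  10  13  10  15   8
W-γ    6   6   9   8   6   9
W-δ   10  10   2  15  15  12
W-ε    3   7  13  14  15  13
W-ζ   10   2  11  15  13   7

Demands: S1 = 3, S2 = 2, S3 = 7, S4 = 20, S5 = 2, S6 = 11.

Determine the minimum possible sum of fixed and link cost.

Open {W-γ}: assign each demand point to its cheapest open site.
  S1→W-γ 3×6=18, S2→W-γ 2×6=12, S3→W-γ 7×9=63, S4→W-γ 20×8=160, S5→W-γ 2×6=12, S6→W-γ 11×9=99
  link cost 364, fixed 110 → total 474.
Compare {W-γ, W-δ}: link cost 315 + fixed 227 = 542.
Compare {W-α, W-γ}: link cost 318 + fixed 250 = 568.
Compare {W-α}: link cost 437 + fixed 140 = 577.
All other subsets cost ≥ 542. Minimum total cost: 474.

474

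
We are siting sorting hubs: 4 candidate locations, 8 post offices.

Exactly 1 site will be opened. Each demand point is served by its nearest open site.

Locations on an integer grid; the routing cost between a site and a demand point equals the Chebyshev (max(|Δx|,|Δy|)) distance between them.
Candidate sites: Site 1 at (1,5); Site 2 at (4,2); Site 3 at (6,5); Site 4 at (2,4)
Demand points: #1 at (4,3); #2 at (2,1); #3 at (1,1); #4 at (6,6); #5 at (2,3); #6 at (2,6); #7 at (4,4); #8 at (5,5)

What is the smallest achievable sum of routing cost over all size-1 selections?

Open {Site 4}.
  #1→Site 4 2, #2→Site 4 3, #3→Site 4 3, #4→Site 4 4, #5→Site 4 1, #6→Site 4 2, #7→Site 4 2, #8→Site 4 3  ⇒ total 20.
Compare {Site 2}: total 21.
Compare {Site 3}: total 23.
No size-1 selection does better; minimum is 20.

20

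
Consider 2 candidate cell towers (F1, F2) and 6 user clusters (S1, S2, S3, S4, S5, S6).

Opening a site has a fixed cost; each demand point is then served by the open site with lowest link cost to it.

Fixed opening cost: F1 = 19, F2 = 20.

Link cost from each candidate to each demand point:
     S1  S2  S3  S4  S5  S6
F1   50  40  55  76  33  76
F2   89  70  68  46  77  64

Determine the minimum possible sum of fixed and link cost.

327

Open {F1, F2}: assign each demand point to its cheapest open site.
  S1→F1 50, S2→F1 40, S3→F1 55, S4→F2 46, S5→F1 33, S6→F2 64
  link cost 288, fixed 39 → total 327.
Compare {F1}: link cost 330 + fixed 19 = 349.
Compare {F2}: link cost 414 + fixed 20 = 434.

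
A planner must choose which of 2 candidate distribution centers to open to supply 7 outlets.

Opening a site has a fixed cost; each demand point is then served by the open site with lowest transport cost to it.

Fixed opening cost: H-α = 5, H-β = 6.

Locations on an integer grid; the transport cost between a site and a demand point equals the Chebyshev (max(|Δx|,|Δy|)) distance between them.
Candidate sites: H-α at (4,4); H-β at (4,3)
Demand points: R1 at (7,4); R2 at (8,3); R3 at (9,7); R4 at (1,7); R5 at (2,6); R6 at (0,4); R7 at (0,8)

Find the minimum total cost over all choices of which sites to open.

30

Open {H-α}: assign each demand point to its cheapest open site.
  R1→H-α 3, R2→H-α 4, R3→H-α 5, R4→H-α 3, R5→H-α 2, R6→H-α 4, R7→H-α 4
  transport cost 25, fixed 5 → total 30.
Compare {H-β}: transport cost 28 + fixed 6 = 34.
Compare {H-α, H-β}: transport cost 25 + fixed 11 = 36.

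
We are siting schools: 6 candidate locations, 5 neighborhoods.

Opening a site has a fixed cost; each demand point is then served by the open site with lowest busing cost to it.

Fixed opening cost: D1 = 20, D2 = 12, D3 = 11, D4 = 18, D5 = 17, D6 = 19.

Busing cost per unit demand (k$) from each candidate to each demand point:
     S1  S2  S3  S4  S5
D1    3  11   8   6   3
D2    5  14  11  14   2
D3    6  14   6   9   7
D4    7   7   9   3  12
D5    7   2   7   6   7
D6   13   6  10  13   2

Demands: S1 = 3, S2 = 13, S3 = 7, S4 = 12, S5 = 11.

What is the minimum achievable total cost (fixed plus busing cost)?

Open {D2, D4, D5}: assign each demand point to its cheapest open site.
  S1→D2 3×5=15, S2→D5 13×2=26, S3→D5 7×7=49, S4→D4 12×3=36, S5→D2 11×2=22
  busing cost 148, fixed 47 → total 195.
Compare {D2, D3, D4, D5}: busing cost 141 + fixed 58 = 199.
Compare {D1, D4, D5}: busing cost 153 + fixed 55 = 208.
Compare {D4, D5, D6}: busing cost 154 + fixed 54 = 208.
All other subsets cost ≥ 199. Minimum total cost: 195.

195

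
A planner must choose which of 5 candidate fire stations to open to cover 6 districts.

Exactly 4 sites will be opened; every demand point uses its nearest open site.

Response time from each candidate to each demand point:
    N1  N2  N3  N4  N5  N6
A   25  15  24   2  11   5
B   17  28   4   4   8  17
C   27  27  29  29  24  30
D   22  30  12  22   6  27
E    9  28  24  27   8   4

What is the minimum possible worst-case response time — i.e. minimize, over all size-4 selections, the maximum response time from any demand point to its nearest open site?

Open {A, B, C, E}.
  Farthest demand point is N2 at response time 15 (to A); all others are ≤ 15.
With {A, B, D, E} the worst case is 15.
With {A, C, D, E} the worst case is 15.
No size-4 selection achieves below 15.

15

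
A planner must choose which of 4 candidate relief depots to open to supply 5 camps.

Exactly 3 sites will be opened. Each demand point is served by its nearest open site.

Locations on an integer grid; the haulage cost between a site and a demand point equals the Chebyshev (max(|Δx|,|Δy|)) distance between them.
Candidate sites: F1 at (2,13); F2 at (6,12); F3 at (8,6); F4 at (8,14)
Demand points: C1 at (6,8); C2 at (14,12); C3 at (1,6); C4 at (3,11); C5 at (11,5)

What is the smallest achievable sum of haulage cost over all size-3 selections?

19

Open {F1, F2, F3}.
  C1→F3 2, C2→F3 6, C3→F2 6, C4→F1 2, C5→F3 3  ⇒ total 19.
Compare {F1, F3, F4}: total 20.
Compare {F2, F3, F4}: total 20.
No size-3 selection does better; minimum is 19.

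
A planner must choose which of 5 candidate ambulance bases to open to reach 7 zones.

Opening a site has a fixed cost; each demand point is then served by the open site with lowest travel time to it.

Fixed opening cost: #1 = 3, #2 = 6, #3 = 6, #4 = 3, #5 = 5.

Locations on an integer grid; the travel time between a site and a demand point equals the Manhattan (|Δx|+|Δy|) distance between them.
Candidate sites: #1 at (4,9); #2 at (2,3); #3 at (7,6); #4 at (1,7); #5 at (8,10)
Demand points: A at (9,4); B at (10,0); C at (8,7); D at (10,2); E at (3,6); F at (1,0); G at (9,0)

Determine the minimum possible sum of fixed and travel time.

Open {#3, #4}: assign each demand point to its cheapest open site.
  A→#3 4, B→#3 9, C→#3 2, D→#3 7, E→#4 3, F→#4 7, G→#3 8
  travel time 40, fixed 9 → total 49.
Compare {#2, #3}: travel time 38 + fixed 12 = 50.
Compare {#3}: travel time 46 + fixed 6 = 52.
Compare {#1, #3, #4}: travel time 40 + fixed 12 = 52.
All other subsets cost ≥ 50. Minimum total cost: 49.

49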